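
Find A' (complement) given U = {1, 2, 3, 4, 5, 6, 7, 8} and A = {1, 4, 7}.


Aᶜ = U \ A = elements in U but not in A
U = {1, 2, 3, 4, 5, 6, 7, 8}
A = {1, 4, 7}
Aᶜ = {2, 3, 5, 6, 8}

Aᶜ = {2, 3, 5, 6, 8}


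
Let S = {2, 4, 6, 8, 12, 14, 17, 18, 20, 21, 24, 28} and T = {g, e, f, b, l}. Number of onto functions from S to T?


n = |S| = 12, k = |T| = 5. Surjections via inclusion-exclusion:
S(n,k) = Σ(-1)^i × C(k,i) × (k-i)^n, i=0 to k
i=0: (-1)^0×C(5,0)×5^12 = 244140625
i=1: (-1)^1×C(5,1)×4^12 = -83886080
i=2: (-1)^2×C(5,2)×3^12 = 5314410
i=3: (-1)^3×C(5,3)×2^12 = -40960
i=4: (-1)^4×C(5,4)×1^12 = 5
i=5: (-1)^5×C(5,5)×0^12 = 0
Total = 165528000

Number of surjections = 165528000


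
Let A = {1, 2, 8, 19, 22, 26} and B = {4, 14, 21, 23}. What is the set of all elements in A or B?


A ∪ B = all elements in A or B (or both)
A = {1, 2, 8, 19, 22, 26}
B = {4, 14, 21, 23}
A ∪ B = {1, 2, 4, 8, 14, 19, 21, 22, 23, 26}

A ∪ B = {1, 2, 4, 8, 14, 19, 21, 22, 23, 26}


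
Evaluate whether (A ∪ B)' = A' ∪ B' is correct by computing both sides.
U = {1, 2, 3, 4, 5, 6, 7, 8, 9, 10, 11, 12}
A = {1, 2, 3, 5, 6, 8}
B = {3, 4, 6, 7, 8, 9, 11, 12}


LHS: A ∪ B = {1, 2, 3, 4, 5, 6, 7, 8, 9, 11, 12}
(A ∪ B)' = U \ (A ∪ B) = {10}
A' = {4, 7, 9, 10, 11, 12}, B' = {1, 2, 5, 10}
Claimed RHS: A' ∪ B' = {1, 2, 4, 5, 7, 9, 10, 11, 12}
Identity is INVALID: LHS = {10} but the RHS claimed here equals {1, 2, 4, 5, 7, 9, 10, 11, 12}. The correct form is (A ∪ B)' = A' ∩ B'.

Identity is invalid: (A ∪ B)' = {10} but A' ∪ B' = {1, 2, 4, 5, 7, 9, 10, 11, 12}. The correct De Morgan law is (A ∪ B)' = A' ∩ B'.


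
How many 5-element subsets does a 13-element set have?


C(n,k) = n! / (k!(n-k)!)
C(13,5) = 13! / (5!8!)
= 1287

C(13,5) = 1287


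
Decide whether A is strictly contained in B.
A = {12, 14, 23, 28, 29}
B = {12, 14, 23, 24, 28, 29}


A ⊂ B requires: A ⊆ B AND A ≠ B.
A ⊆ B? Yes
A = B? No
A ⊂ B: Yes (A is a proper subset of B)

Yes, A ⊂ B


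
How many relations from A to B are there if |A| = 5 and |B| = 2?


A relation from A to B is any subset of A × B.
|A × B| = 5 × 2 = 10
# relations = 2^|A × B| = 2^10 = 1024

Number of relations = 1024


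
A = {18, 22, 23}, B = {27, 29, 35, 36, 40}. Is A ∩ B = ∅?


Disjoint means A ∩ B = ∅.
A ∩ B = ∅
A ∩ B = ∅, so A and B are disjoint.

Yes, A and B are disjoint


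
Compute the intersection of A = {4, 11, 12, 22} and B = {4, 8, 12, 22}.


A ∩ B = elements in both A and B
A = {4, 11, 12, 22}
B = {4, 8, 12, 22}
A ∩ B = {4, 12, 22}

A ∩ B = {4, 12, 22}


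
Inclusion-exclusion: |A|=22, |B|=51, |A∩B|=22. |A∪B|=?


|A ∪ B| = |A| + |B| - |A ∩ B|
= 22 + 51 - 22
= 51

|A ∪ B| = 51


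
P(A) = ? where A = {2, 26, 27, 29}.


|A| = 4, so |P(A)| = 2^4 = 16
Enumerate subsets by cardinality (0 to 4):
∅, {2}, {26}, {27}, {29}, {2, 26}, {2, 27}, {2, 29}, {26, 27}, {26, 29}, {27, 29}, {2, 26, 27}, {2, 26, 29}, {2, 27, 29}, {26, 27, 29}, {2, 26, 27, 29}

P(A) has 16 subsets: ∅, {2}, {26}, {27}, {29}, {2, 26}, {2, 27}, {2, 29}, {26, 27}, {26, 29}, {27, 29}, {2, 26, 27}, {2, 26, 29}, {2, 27, 29}, {26, 27, 29}, {2, 26, 27, 29}


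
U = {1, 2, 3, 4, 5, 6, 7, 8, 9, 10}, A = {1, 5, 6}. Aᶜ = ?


Aᶜ = U \ A = elements in U but not in A
U = {1, 2, 3, 4, 5, 6, 7, 8, 9, 10}
A = {1, 5, 6}
Aᶜ = {2, 3, 4, 7, 8, 9, 10}

Aᶜ = {2, 3, 4, 7, 8, 9, 10}


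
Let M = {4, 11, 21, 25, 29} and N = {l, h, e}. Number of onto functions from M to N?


n = |M| = 5, k = |N| = 3. Surjections via inclusion-exclusion:
S(n,k) = Σ(-1)^i × C(k,i) × (k-i)^n, i=0 to k
i=0: (-1)^0×C(3,0)×3^5 = 243
i=1: (-1)^1×C(3,1)×2^5 = -96
i=2: (-1)^2×C(3,2)×1^5 = 3
i=3: (-1)^3×C(3,3)×0^5 = 0
Total = 150

Number of surjections = 150


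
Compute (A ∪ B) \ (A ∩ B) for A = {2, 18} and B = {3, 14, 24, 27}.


A △ B = (A \ B) ∪ (B \ A) = elements in exactly one of A or B
A \ B = {2, 18}
B \ A = {3, 14, 24, 27}
A △ B = {2, 3, 14, 18, 24, 27}

A △ B = {2, 3, 14, 18, 24, 27}


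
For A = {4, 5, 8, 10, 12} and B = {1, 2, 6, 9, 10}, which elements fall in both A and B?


A = {4, 5, 8, 10, 12}
B = {1, 2, 6, 9, 10}
Region: in both A and B
Elements: {10}

Elements in both A and B: {10}


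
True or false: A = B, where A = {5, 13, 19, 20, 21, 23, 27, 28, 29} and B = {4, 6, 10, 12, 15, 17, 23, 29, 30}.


Two sets are equal iff they have exactly the same elements.
A = {5, 13, 19, 20, 21, 23, 27, 28, 29}
B = {4, 6, 10, 12, 15, 17, 23, 29, 30}
Differences: {4, 5, 6, 10, 12, 13, 15, 17, 19, 20, 21, 27, 28, 30}
A ≠ B

No, A ≠ B


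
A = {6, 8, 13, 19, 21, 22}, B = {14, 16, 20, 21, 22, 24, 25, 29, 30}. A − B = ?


A \ B = elements in A but not in B
A = {6, 8, 13, 19, 21, 22}
B = {14, 16, 20, 21, 22, 24, 25, 29, 30}
Remove from A any elements in B
A \ B = {6, 8, 13, 19}

A \ B = {6, 8, 13, 19}


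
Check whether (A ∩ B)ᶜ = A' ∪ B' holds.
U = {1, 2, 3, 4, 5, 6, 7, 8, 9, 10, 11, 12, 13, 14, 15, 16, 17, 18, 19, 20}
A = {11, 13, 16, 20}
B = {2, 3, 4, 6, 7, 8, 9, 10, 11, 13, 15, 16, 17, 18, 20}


LHS: A ∩ B = {11, 13, 16, 20}
(A ∩ B)' = U \ (A ∩ B) = {1, 2, 3, 4, 5, 6, 7, 8, 9, 10, 12, 14, 15, 17, 18, 19}
A' = {1, 2, 3, 4, 5, 6, 7, 8, 9, 10, 12, 14, 15, 17, 18, 19}, B' = {1, 5, 12, 14, 19}
Claimed RHS: A' ∪ B' = {1, 2, 3, 4, 5, 6, 7, 8, 9, 10, 12, 14, 15, 17, 18, 19}
Identity is VALID: LHS = RHS = {1, 2, 3, 4, 5, 6, 7, 8, 9, 10, 12, 14, 15, 17, 18, 19} ✓

Identity is valid. (A ∩ B)' = A' ∪ B' = {1, 2, 3, 4, 5, 6, 7, 8, 9, 10, 12, 14, 15, 17, 18, 19}


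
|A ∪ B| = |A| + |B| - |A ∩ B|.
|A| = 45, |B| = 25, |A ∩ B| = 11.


|A ∪ B| = |A| + |B| - |A ∩ B|
= 45 + 25 - 11
= 59

|A ∪ B| = 59


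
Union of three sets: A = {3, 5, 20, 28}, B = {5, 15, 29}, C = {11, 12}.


A ∪ B = {3, 5, 15, 20, 28, 29}
(A ∪ B) ∪ C = {3, 5, 11, 12, 15, 20, 28, 29}

A ∪ B ∪ C = {3, 5, 11, 12, 15, 20, 28, 29}


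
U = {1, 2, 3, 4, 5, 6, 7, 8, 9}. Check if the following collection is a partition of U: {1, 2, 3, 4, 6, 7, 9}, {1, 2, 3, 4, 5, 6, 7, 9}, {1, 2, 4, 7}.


A partition requires: (1) non-empty parts, (2) pairwise disjoint, (3) union = U
Parts: {1, 2, 3, 4, 6, 7, 9}, {1, 2, 3, 4, 5, 6, 7, 9}, {1, 2, 4, 7}
Union of parts: {1, 2, 3, 4, 5, 6, 7, 9}
U = {1, 2, 3, 4, 5, 6, 7, 8, 9}
All non-empty? True
Pairwise disjoint? False
Covers U? False

No, not a valid partition


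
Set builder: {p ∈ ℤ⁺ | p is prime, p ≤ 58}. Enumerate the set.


Checking each candidate:
Condition: primes ≤ 58
Result = {2, 3, 5, 7, 11, 13, 17, 19, 23, 29, 31, 37, 41, 43, 47, 53}

{2, 3, 5, 7, 11, 13, 17, 19, 23, 29, 31, 37, 41, 43, 47, 53}


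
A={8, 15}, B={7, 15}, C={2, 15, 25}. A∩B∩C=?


A ∩ B = {15}
(A ∩ B) ∩ C = {15}

A ∩ B ∩ C = {15}


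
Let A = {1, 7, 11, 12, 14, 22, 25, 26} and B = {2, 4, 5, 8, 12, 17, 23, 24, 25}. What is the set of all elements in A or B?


A ∪ B = all elements in A or B (or both)
A = {1, 7, 11, 12, 14, 22, 25, 26}
B = {2, 4, 5, 8, 12, 17, 23, 24, 25}
A ∪ B = {1, 2, 4, 5, 7, 8, 11, 12, 14, 17, 22, 23, 24, 25, 26}

A ∪ B = {1, 2, 4, 5, 7, 8, 11, 12, 14, 17, 22, 23, 24, 25, 26}


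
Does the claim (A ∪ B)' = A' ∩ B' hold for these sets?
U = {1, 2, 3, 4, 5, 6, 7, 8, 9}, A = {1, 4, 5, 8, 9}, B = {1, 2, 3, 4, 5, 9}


LHS: A ∪ B = {1, 2, 3, 4, 5, 8, 9}
(A ∪ B)' = U \ (A ∪ B) = {6, 7}
A' = {2, 3, 6, 7}, B' = {6, 7, 8}
Claimed RHS: A' ∩ B' = {6, 7}
Identity is VALID: LHS = RHS = {6, 7} ✓

Identity is valid. (A ∪ B)' = A' ∩ B' = {6, 7}


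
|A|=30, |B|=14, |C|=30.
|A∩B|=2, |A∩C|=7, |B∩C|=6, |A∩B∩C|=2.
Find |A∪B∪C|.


|A∪B∪C| = |A|+|B|+|C| - |A∩B|-|A∩C|-|B∩C| + |A∩B∩C|
= 30+14+30 - 2-7-6 + 2
= 74 - 15 + 2
= 61

|A ∪ B ∪ C| = 61


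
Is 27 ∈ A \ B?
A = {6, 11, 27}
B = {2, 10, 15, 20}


A = {6, 11, 27}, B = {2, 10, 15, 20}
A \ B = elements in A but not in B
A \ B = {6, 11, 27}
Checking if 27 ∈ A \ B
27 is in A \ B → True

27 ∈ A \ B


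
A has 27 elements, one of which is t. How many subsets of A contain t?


Subsets of A containing t correspond to subsets of A \ {t}, which has 26 elements.
Count = 2^(n-1) = 2^26
= 67108864

Number of subsets containing t = 67108864


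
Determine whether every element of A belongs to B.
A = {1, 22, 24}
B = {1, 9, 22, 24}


A ⊆ B means every element of A is in B.
All elements of A are in B.
So A ⊆ B.

Yes, A ⊆ B


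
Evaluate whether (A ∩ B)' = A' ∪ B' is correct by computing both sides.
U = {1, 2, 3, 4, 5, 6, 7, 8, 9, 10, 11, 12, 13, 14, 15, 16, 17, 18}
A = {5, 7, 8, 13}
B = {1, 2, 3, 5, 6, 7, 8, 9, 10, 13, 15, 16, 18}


LHS: A ∩ B = {5, 7, 8, 13}
(A ∩ B)' = U \ (A ∩ B) = {1, 2, 3, 4, 6, 9, 10, 11, 12, 14, 15, 16, 17, 18}
A' = {1, 2, 3, 4, 6, 9, 10, 11, 12, 14, 15, 16, 17, 18}, B' = {4, 11, 12, 14, 17}
Claimed RHS: A' ∪ B' = {1, 2, 3, 4, 6, 9, 10, 11, 12, 14, 15, 16, 17, 18}
Identity is VALID: LHS = RHS = {1, 2, 3, 4, 6, 9, 10, 11, 12, 14, 15, 16, 17, 18} ✓

Identity is valid. (A ∩ B)' = A' ∪ B' = {1, 2, 3, 4, 6, 9, 10, 11, 12, 14, 15, 16, 17, 18}


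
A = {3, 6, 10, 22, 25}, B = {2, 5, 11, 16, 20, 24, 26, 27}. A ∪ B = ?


A ∪ B = all elements in A or B (or both)
A = {3, 6, 10, 22, 25}
B = {2, 5, 11, 16, 20, 24, 26, 27}
A ∪ B = {2, 3, 5, 6, 10, 11, 16, 20, 22, 24, 25, 26, 27}

A ∪ B = {2, 3, 5, 6, 10, 11, 16, 20, 22, 24, 25, 26, 27}


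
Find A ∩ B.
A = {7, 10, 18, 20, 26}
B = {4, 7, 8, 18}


A ∩ B = elements in both A and B
A = {7, 10, 18, 20, 26}
B = {4, 7, 8, 18}
A ∩ B = {7, 18}

A ∩ B = {7, 18}


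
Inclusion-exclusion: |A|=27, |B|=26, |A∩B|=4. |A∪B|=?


|A ∪ B| = |A| + |B| - |A ∩ B|
= 27 + 26 - 4
= 49

|A ∪ B| = 49


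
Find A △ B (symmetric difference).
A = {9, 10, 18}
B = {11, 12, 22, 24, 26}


A △ B = (A \ B) ∪ (B \ A) = elements in exactly one of A or B
A \ B = {9, 10, 18}
B \ A = {11, 12, 22, 24, 26}
A △ B = {9, 10, 11, 12, 18, 22, 24, 26}

A △ B = {9, 10, 11, 12, 18, 22, 24, 26}


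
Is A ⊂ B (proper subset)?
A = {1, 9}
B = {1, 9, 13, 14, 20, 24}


A ⊂ B requires: A ⊆ B AND A ≠ B.
A ⊆ B? Yes
A = B? No
A ⊂ B: Yes (A is a proper subset of B)

Yes, A ⊂ B


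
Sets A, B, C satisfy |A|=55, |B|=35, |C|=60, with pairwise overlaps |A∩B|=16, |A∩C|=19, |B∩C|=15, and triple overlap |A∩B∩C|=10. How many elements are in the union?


|A∪B∪C| = |A|+|B|+|C| - |A∩B|-|A∩C|-|B∩C| + |A∩B∩C|
= 55+35+60 - 16-19-15 + 10
= 150 - 50 + 10
= 110

|A ∪ B ∪ C| = 110


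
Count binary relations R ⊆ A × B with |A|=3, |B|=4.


A relation from A to B is any subset of A × B.
|A × B| = 3 × 4 = 12
# relations = 2^|A × B| = 2^12 = 4096

Number of relations = 4096


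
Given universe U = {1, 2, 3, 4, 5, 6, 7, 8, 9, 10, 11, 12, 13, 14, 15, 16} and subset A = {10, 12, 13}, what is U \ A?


Aᶜ = U \ A = elements in U but not in A
U = {1, 2, 3, 4, 5, 6, 7, 8, 9, 10, 11, 12, 13, 14, 15, 16}
A = {10, 12, 13}
Aᶜ = {1, 2, 3, 4, 5, 6, 7, 8, 9, 11, 14, 15, 16}

Aᶜ = {1, 2, 3, 4, 5, 6, 7, 8, 9, 11, 14, 15, 16}


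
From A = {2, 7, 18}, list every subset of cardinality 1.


|A| = 3, so A has C(3,1) = 3 subsets of size 1.
Enumerate by choosing 1 elements from A at a time:
{2}, {7}, {18}

1-element subsets (3 total): {2}, {7}, {18}


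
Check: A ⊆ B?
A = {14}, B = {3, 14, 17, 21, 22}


A ⊆ B means every element of A is in B.
All elements of A are in B.
So A ⊆ B.

Yes, A ⊆ B


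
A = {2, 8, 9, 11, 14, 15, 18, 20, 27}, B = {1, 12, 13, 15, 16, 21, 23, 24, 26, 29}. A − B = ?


A \ B = elements in A but not in B
A = {2, 8, 9, 11, 14, 15, 18, 20, 27}
B = {1, 12, 13, 15, 16, 21, 23, 24, 26, 29}
Remove from A any elements in B
A \ B = {2, 8, 9, 11, 14, 18, 20, 27}

A \ B = {2, 8, 9, 11, 14, 18, 20, 27}


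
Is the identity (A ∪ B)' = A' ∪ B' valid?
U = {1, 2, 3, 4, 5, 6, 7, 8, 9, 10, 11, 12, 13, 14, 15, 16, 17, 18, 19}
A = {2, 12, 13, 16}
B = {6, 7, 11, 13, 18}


LHS: A ∪ B = {2, 6, 7, 11, 12, 13, 16, 18}
(A ∪ B)' = U \ (A ∪ B) = {1, 3, 4, 5, 8, 9, 10, 14, 15, 17, 19}
A' = {1, 3, 4, 5, 6, 7, 8, 9, 10, 11, 14, 15, 17, 18, 19}, B' = {1, 2, 3, 4, 5, 8, 9, 10, 12, 14, 15, 16, 17, 19}
Claimed RHS: A' ∪ B' = {1, 2, 3, 4, 5, 6, 7, 8, 9, 10, 11, 12, 14, 15, 16, 17, 18, 19}
Identity is INVALID: LHS = {1, 3, 4, 5, 8, 9, 10, 14, 15, 17, 19} but the RHS claimed here equals {1, 2, 3, 4, 5, 6, 7, 8, 9, 10, 11, 12, 14, 15, 16, 17, 18, 19}. The correct form is (A ∪ B)' = A' ∩ B'.

Identity is invalid: (A ∪ B)' = {1, 3, 4, 5, 8, 9, 10, 14, 15, 17, 19} but A' ∪ B' = {1, 2, 3, 4, 5, 6, 7, 8, 9, 10, 11, 12, 14, 15, 16, 17, 18, 19}. The correct De Morgan law is (A ∪ B)' = A' ∩ B'.


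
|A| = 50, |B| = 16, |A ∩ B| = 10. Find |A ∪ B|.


|A ∪ B| = |A| + |B| - |A ∩ B|
= 50 + 16 - 10
= 56

|A ∪ B| = 56


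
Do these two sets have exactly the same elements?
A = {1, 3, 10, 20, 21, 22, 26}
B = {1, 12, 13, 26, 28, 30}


Two sets are equal iff they have exactly the same elements.
A = {1, 3, 10, 20, 21, 22, 26}
B = {1, 12, 13, 26, 28, 30}
Differences: {3, 10, 12, 13, 20, 21, 22, 28, 30}
A ≠ B

No, A ≠ B


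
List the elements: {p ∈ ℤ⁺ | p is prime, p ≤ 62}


Checking each candidate:
Condition: primes ≤ 62
Result = {2, 3, 5, 7, 11, 13, 17, 19, 23, 29, 31, 37, 41, 43, 47, 53, 59, 61}

{2, 3, 5, 7, 11, 13, 17, 19, 23, 29, 31, 37, 41, 43, 47, 53, 59, 61}


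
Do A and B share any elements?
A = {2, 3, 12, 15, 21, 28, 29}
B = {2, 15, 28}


Disjoint means A ∩ B = ∅.
A ∩ B = {2, 15, 28}
A ∩ B ≠ ∅, so A and B are NOT disjoint.

Yes — A and B share the element(s) of A ∩ B = {2, 15, 28}, so they are not disjoint


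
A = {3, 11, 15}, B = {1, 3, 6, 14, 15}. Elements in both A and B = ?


A = {3, 11, 15}
B = {1, 3, 6, 14, 15}
Region: in both A and B
Elements: {3, 15}

Elements in both A and B: {3, 15}


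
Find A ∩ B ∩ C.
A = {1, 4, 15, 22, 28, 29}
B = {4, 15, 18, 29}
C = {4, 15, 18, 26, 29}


A ∩ B = {4, 15, 29}
(A ∩ B) ∩ C = {4, 15, 29}

A ∩ B ∩ C = {4, 15, 29}


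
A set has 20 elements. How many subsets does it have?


Number of subsets = 2^n
= 2^20
= 1048576

|P(A)| = 1048576


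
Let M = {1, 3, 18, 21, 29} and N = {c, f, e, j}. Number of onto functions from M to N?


n = |M| = 5, k = |N| = 4. Surjections via inclusion-exclusion:
S(n,k) = Σ(-1)^i × C(k,i) × (k-i)^n, i=0 to k
i=0: (-1)^0×C(4,0)×4^5 = 1024
i=1: (-1)^1×C(4,1)×3^5 = -972
i=2: (-1)^2×C(4,2)×2^5 = 192
i=3: (-1)^3×C(4,3)×1^5 = -4
i=4: (-1)^4×C(4,4)×0^5 = 0
Total = 240

Number of surjections = 240


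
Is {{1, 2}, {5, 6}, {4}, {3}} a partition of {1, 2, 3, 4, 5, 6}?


A partition requires: (1) non-empty parts, (2) pairwise disjoint, (3) union = U
Parts: {1, 2}, {5, 6}, {4}, {3}
Union of parts: {1, 2, 3, 4, 5, 6}
U = {1, 2, 3, 4, 5, 6}
All non-empty? True
Pairwise disjoint? True
Covers U? True

Yes, valid partition


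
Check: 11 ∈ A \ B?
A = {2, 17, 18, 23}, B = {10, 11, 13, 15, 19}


A = {2, 17, 18, 23}, B = {10, 11, 13, 15, 19}
A \ B = elements in A but not in B
A \ B = {2, 17, 18, 23}
Checking if 11 ∈ A \ B
11 is not in A \ B → False

11 ∉ A \ B


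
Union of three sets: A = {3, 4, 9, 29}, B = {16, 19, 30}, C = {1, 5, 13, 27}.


A ∪ B = {3, 4, 9, 16, 19, 29, 30}
(A ∪ B) ∪ C = {1, 3, 4, 5, 9, 13, 16, 19, 27, 29, 30}

A ∪ B ∪ C = {1, 3, 4, 5, 9, 13, 16, 19, 27, 29, 30}


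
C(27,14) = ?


C(n,k) = n! / (k!(n-k)!)
C(27,14) = 27! / (14!13!)
= 20058300

C(27,14) = 20058300


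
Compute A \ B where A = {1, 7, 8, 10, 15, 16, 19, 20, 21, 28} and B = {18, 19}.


A \ B = elements in A but not in B
A = {1, 7, 8, 10, 15, 16, 19, 20, 21, 28}
B = {18, 19}
Remove from A any elements in B
A \ B = {1, 7, 8, 10, 15, 16, 20, 21, 28}

A \ B = {1, 7, 8, 10, 15, 16, 20, 21, 28}


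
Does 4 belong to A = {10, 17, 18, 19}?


A = {10, 17, 18, 19}
Checking if 4 is in A
4 is not in A → False

4 ∉ A


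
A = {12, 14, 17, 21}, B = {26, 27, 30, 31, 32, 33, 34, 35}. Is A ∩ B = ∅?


Disjoint means A ∩ B = ∅.
A ∩ B = ∅
A ∩ B = ∅, so A and B are disjoint.

Yes, A and B are disjoint


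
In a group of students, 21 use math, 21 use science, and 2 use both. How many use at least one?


|A ∪ B| = |A| + |B| - |A ∩ B|
= 21 + 21 - 2
= 40

|A ∪ B| = 40


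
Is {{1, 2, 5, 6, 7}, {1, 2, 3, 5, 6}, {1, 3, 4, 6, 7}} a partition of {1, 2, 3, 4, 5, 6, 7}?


A partition requires: (1) non-empty parts, (2) pairwise disjoint, (3) union = U
Parts: {1, 2, 5, 6, 7}, {1, 2, 3, 5, 6}, {1, 3, 4, 6, 7}
Union of parts: {1, 2, 3, 4, 5, 6, 7}
U = {1, 2, 3, 4, 5, 6, 7}
All non-empty? True
Pairwise disjoint? False
Covers U? True

No, not a valid partition


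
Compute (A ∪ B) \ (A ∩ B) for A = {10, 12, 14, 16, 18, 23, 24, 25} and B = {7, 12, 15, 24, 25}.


A △ B = (A \ B) ∪ (B \ A) = elements in exactly one of A or B
A \ B = {10, 14, 16, 18, 23}
B \ A = {7, 15}
A △ B = {7, 10, 14, 15, 16, 18, 23}

A △ B = {7, 10, 14, 15, 16, 18, 23}


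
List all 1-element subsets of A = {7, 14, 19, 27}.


|A| = 4, so A has C(4,1) = 4 subsets of size 1.
Enumerate by choosing 1 elements from A at a time:
{7}, {14}, {19}, {27}

1-element subsets (4 total): {7}, {14}, {19}, {27}


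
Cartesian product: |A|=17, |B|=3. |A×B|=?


|A × B| = |A| × |B|
= 17 × 3
= 51

|A × B| = 51


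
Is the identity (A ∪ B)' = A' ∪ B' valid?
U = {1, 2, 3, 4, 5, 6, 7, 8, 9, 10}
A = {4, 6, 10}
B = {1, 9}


LHS: A ∪ B = {1, 4, 6, 9, 10}
(A ∪ B)' = U \ (A ∪ B) = {2, 3, 5, 7, 8}
A' = {1, 2, 3, 5, 7, 8, 9}, B' = {2, 3, 4, 5, 6, 7, 8, 10}
Claimed RHS: A' ∪ B' = {1, 2, 3, 4, 5, 6, 7, 8, 9, 10}
Identity is INVALID: LHS = {2, 3, 5, 7, 8} but the RHS claimed here equals {1, 2, 3, 4, 5, 6, 7, 8, 9, 10}. The correct form is (A ∪ B)' = A' ∩ B'.

Identity is invalid: (A ∪ B)' = {2, 3, 5, 7, 8} but A' ∪ B' = {1, 2, 3, 4, 5, 6, 7, 8, 9, 10}. The correct De Morgan law is (A ∪ B)' = A' ∩ B'.


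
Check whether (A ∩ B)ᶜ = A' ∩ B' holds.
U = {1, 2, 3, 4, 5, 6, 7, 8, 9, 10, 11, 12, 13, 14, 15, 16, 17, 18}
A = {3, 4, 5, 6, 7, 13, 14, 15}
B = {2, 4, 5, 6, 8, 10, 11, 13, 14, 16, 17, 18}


LHS: A ∩ B = {4, 5, 6, 13, 14}
(A ∩ B)' = U \ (A ∩ B) = {1, 2, 3, 7, 8, 9, 10, 11, 12, 15, 16, 17, 18}
A' = {1, 2, 8, 9, 10, 11, 12, 16, 17, 18}, B' = {1, 3, 7, 9, 12, 15}
Claimed RHS: A' ∩ B' = {1, 9, 12}
Identity is INVALID: LHS = {1, 2, 3, 7, 8, 9, 10, 11, 12, 15, 16, 17, 18} but the RHS claimed here equals {1, 9, 12}. The correct form is (A ∩ B)' = A' ∪ B'.

Identity is invalid: (A ∩ B)' = {1, 2, 3, 7, 8, 9, 10, 11, 12, 15, 16, 17, 18} but A' ∩ B' = {1, 9, 12}. The correct De Morgan law is (A ∩ B)' = A' ∪ B'.


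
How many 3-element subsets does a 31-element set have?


C(n,k) = n! / (k!(n-k)!)
C(31,3) = 31! / (3!28!)
= 4495

C(31,3) = 4495


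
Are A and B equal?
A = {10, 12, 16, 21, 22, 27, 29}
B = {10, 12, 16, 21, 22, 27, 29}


Two sets are equal iff they have exactly the same elements.
A = {10, 12, 16, 21, 22, 27, 29}
B = {10, 12, 16, 21, 22, 27, 29}
Same elements → A = B

Yes, A = B


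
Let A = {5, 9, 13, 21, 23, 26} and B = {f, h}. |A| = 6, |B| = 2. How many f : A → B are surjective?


n = |A| = 6, k = |B| = 2. Surjections via inclusion-exclusion:
S(n,k) = Σ(-1)^i × C(k,i) × (k-i)^n, i=0 to k
i=0: (-1)^0×C(2,0)×2^6 = 64
i=1: (-1)^1×C(2,1)×1^6 = -2
i=2: (-1)^2×C(2,2)×0^6 = 0
Total = 62

Number of surjections = 62


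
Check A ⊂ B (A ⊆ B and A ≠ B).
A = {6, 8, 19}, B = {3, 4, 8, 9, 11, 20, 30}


A ⊂ B requires: A ⊆ B AND A ≠ B.
A ⊆ B? No
A ⊄ B, so A is not a proper subset.

No, A is not a proper subset of B


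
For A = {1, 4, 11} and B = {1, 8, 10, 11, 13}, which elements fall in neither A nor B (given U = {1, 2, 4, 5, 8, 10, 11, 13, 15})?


A = {1, 4, 11}
B = {1, 8, 10, 11, 13}
Region: in neither A nor B (given U = {1, 2, 4, 5, 8, 10, 11, 13, 15})
Elements: {2, 5, 15}

Elements in neither A nor B (given U = {1, 2, 4, 5, 8, 10, 11, 13, 15}): {2, 5, 15}


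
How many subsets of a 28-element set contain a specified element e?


Subsets of A containing e correspond to subsets of A \ {e}, which has 27 elements.
Count = 2^(n-1) = 2^27
= 134217728

Number of subsets containing e = 134217728


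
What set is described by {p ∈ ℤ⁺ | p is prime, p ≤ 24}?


Checking each candidate:
Condition: primes ≤ 24
Result = {2, 3, 5, 7, 11, 13, 17, 19, 23}

{2, 3, 5, 7, 11, 13, 17, 19, 23}


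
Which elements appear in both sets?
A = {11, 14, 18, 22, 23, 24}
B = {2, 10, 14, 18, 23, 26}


A ∩ B = elements in both A and B
A = {11, 14, 18, 22, 23, 24}
B = {2, 10, 14, 18, 23, 26}
A ∩ B = {14, 18, 23}

A ∩ B = {14, 18, 23}


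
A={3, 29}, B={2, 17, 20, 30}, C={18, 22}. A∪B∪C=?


A ∪ B = {2, 3, 17, 20, 29, 30}
(A ∪ B) ∪ C = {2, 3, 17, 18, 20, 22, 29, 30}

A ∪ B ∪ C = {2, 3, 17, 18, 20, 22, 29, 30}


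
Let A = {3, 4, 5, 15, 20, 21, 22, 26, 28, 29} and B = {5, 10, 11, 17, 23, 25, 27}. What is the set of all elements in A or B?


A ∪ B = all elements in A or B (or both)
A = {3, 4, 5, 15, 20, 21, 22, 26, 28, 29}
B = {5, 10, 11, 17, 23, 25, 27}
A ∪ B = {3, 4, 5, 10, 11, 15, 17, 20, 21, 22, 23, 25, 26, 27, 28, 29}

A ∪ B = {3, 4, 5, 10, 11, 15, 17, 20, 21, 22, 23, 25, 26, 27, 28, 29}


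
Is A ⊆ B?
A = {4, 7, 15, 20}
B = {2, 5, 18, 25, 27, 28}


A ⊆ B means every element of A is in B.
Elements in A not in B: {4, 7, 15, 20}
So A ⊄ B.

No, A ⊄ B


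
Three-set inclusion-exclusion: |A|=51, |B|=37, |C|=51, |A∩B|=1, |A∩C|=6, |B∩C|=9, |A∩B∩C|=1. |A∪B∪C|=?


|A∪B∪C| = |A|+|B|+|C| - |A∩B|-|A∩C|-|B∩C| + |A∩B∩C|
= 51+37+51 - 1-6-9 + 1
= 139 - 16 + 1
= 124

|A ∪ B ∪ C| = 124


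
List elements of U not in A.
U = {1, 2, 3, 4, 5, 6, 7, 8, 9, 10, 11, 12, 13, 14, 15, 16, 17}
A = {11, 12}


Aᶜ = U \ A = elements in U but not in A
U = {1, 2, 3, 4, 5, 6, 7, 8, 9, 10, 11, 12, 13, 14, 15, 16, 17}
A = {11, 12}
Aᶜ = {1, 2, 3, 4, 5, 6, 7, 8, 9, 10, 13, 14, 15, 16, 17}

Aᶜ = {1, 2, 3, 4, 5, 6, 7, 8, 9, 10, 13, 14, 15, 16, 17}


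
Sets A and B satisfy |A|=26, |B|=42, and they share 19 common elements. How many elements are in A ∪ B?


|A ∪ B| = |A| + |B| - |A ∩ B|
= 26 + 42 - 19
= 49

|A ∪ B| = 49


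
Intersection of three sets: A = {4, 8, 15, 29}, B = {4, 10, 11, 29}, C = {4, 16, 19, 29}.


A ∩ B = {4, 29}
(A ∩ B) ∩ C = {4, 29}

A ∩ B ∩ C = {4, 29}


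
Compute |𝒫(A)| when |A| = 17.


Number of subsets = 2^n
= 2^17
= 131072

|P(A)| = 131072


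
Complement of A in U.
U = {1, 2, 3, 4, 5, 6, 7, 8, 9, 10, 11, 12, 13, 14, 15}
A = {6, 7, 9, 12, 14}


Aᶜ = U \ A = elements in U but not in A
U = {1, 2, 3, 4, 5, 6, 7, 8, 9, 10, 11, 12, 13, 14, 15}
A = {6, 7, 9, 12, 14}
Aᶜ = {1, 2, 3, 4, 5, 8, 10, 11, 13, 15}

Aᶜ = {1, 2, 3, 4, 5, 8, 10, 11, 13, 15}


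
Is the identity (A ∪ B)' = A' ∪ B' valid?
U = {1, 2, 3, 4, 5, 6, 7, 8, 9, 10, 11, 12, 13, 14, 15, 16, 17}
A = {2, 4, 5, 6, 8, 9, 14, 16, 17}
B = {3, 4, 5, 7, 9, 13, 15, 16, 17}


LHS: A ∪ B = {2, 3, 4, 5, 6, 7, 8, 9, 13, 14, 15, 16, 17}
(A ∪ B)' = U \ (A ∪ B) = {1, 10, 11, 12}
A' = {1, 3, 7, 10, 11, 12, 13, 15}, B' = {1, 2, 6, 8, 10, 11, 12, 14}
Claimed RHS: A' ∪ B' = {1, 2, 3, 6, 7, 8, 10, 11, 12, 13, 14, 15}
Identity is INVALID: LHS = {1, 10, 11, 12} but the RHS claimed here equals {1, 2, 3, 6, 7, 8, 10, 11, 12, 13, 14, 15}. The correct form is (A ∪ B)' = A' ∩ B'.

Identity is invalid: (A ∪ B)' = {1, 10, 11, 12} but A' ∪ B' = {1, 2, 3, 6, 7, 8, 10, 11, 12, 13, 14, 15}. The correct De Morgan law is (A ∪ B)' = A' ∩ B'.


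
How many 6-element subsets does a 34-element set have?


C(n,k) = n! / (k!(n-k)!)
C(34,6) = 34! / (6!28!)
= 1344904

C(34,6) = 1344904


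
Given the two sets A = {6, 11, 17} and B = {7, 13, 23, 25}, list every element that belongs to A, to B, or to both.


A ∪ B = all elements in A or B (or both)
A = {6, 11, 17}
B = {7, 13, 23, 25}
A ∪ B = {6, 7, 11, 13, 17, 23, 25}

A ∪ B = {6, 7, 11, 13, 17, 23, 25}


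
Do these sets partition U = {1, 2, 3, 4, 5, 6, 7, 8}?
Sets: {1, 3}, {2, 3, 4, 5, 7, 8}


A partition requires: (1) non-empty parts, (2) pairwise disjoint, (3) union = U
Parts: {1, 3}, {2, 3, 4, 5, 7, 8}
Union of parts: {1, 2, 3, 4, 5, 7, 8}
U = {1, 2, 3, 4, 5, 6, 7, 8}
All non-empty? True
Pairwise disjoint? False
Covers U? False

No, not a valid partition


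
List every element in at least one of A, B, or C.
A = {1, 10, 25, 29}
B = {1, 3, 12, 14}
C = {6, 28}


A ∪ B = {1, 3, 10, 12, 14, 25, 29}
(A ∪ B) ∪ C = {1, 3, 6, 10, 12, 14, 25, 28, 29}

A ∪ B ∪ C = {1, 3, 6, 10, 12, 14, 25, 28, 29}


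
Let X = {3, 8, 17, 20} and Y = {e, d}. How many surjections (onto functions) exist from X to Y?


n = |X| = 4, k = |Y| = 2. Surjections via inclusion-exclusion:
S(n,k) = Σ(-1)^i × C(k,i) × (k-i)^n, i=0 to k
i=0: (-1)^0×C(2,0)×2^4 = 16
i=1: (-1)^1×C(2,1)×1^4 = -2
i=2: (-1)^2×C(2,2)×0^4 = 0
Total = 14

Number of surjections = 14


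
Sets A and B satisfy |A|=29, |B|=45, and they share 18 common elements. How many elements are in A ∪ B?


|A ∪ B| = |A| + |B| - |A ∩ B|
= 29 + 45 - 18
= 56

|A ∪ B| = 56


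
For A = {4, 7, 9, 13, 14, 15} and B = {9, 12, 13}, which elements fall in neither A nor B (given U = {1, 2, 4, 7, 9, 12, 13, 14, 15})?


A = {4, 7, 9, 13, 14, 15}
B = {9, 12, 13}
Region: in neither A nor B (given U = {1, 2, 4, 7, 9, 12, 13, 14, 15})
Elements: {1, 2}

Elements in neither A nor B (given U = {1, 2, 4, 7, 9, 12, 13, 14, 15}): {1, 2}


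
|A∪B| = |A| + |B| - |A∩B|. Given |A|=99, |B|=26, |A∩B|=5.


|A ∪ B| = |A| + |B| - |A ∩ B|
= 99 + 26 - 5
= 120

|A ∪ B| = 120


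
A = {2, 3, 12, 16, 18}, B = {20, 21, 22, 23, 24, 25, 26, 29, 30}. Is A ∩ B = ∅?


Disjoint means A ∩ B = ∅.
A ∩ B = ∅
A ∩ B = ∅, so A and B are disjoint.

Yes, A and B are disjoint


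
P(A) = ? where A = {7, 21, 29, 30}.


|A| = 4, so |P(A)| = 2^4 = 16
Enumerate subsets by cardinality (0 to 4):
∅, {7}, {21}, {29}, {30}, {7, 21}, {7, 29}, {7, 30}, {21, 29}, {21, 30}, {29, 30}, {7, 21, 29}, {7, 21, 30}, {7, 29, 30}, {21, 29, 30}, {7, 21, 29, 30}

P(A) has 16 subsets: ∅, {7}, {21}, {29}, {30}, {7, 21}, {7, 29}, {7, 30}, {21, 29}, {21, 30}, {29, 30}, {7, 21, 29}, {7, 21, 30}, {7, 29, 30}, {21, 29, 30}, {7, 21, 29, 30}


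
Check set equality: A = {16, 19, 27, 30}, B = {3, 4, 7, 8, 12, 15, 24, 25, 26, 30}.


Two sets are equal iff they have exactly the same elements.
A = {16, 19, 27, 30}
B = {3, 4, 7, 8, 12, 15, 24, 25, 26, 30}
Differences: {3, 4, 7, 8, 12, 15, 16, 19, 24, 25, 26, 27}
A ≠ B

No, A ≠ B


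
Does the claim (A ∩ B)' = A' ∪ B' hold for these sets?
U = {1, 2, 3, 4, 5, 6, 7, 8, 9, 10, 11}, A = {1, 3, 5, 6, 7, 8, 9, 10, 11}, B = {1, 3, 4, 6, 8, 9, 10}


LHS: A ∩ B = {1, 3, 6, 8, 9, 10}
(A ∩ B)' = U \ (A ∩ B) = {2, 4, 5, 7, 11}
A' = {2, 4}, B' = {2, 5, 7, 11}
Claimed RHS: A' ∪ B' = {2, 4, 5, 7, 11}
Identity is VALID: LHS = RHS = {2, 4, 5, 7, 11} ✓

Identity is valid. (A ∩ B)' = A' ∪ B' = {2, 4, 5, 7, 11}


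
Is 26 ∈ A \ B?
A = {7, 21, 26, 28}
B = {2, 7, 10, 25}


A = {7, 21, 26, 28}, B = {2, 7, 10, 25}
A \ B = elements in A but not in B
A \ B = {21, 26, 28}
Checking if 26 ∈ A \ B
26 is in A \ B → True

26 ∈ A \ B


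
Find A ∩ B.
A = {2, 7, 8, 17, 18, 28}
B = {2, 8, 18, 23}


A ∩ B = elements in both A and B
A = {2, 7, 8, 17, 18, 28}
B = {2, 8, 18, 23}
A ∩ B = {2, 8, 18}

A ∩ B = {2, 8, 18}


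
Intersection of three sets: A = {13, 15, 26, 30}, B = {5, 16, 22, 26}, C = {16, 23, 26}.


A ∩ B = {26}
(A ∩ B) ∩ C = {26}

A ∩ B ∩ C = {26}


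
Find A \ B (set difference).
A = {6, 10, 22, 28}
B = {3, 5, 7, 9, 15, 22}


A \ B = elements in A but not in B
A = {6, 10, 22, 28}
B = {3, 5, 7, 9, 15, 22}
Remove from A any elements in B
A \ B = {6, 10, 28}

A \ B = {6, 10, 28}


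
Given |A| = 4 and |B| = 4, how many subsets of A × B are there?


A relation from A to B is any subset of A × B.
|A × B| = 4 × 4 = 16
# relations = 2^|A × B| = 2^16 = 65536

Number of relations = 65536


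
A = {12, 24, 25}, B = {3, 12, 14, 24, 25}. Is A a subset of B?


A ⊆ B means every element of A is in B.
All elements of A are in B.
So A ⊆ B.

Yes, A ⊆ B


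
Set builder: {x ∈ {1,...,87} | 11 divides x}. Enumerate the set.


Checking each candidate:
Condition: multiples of 11 in {1,...,87}
Result = {11, 22, 33, 44, 55, 66, 77}

{11, 22, 33, 44, 55, 66, 77}


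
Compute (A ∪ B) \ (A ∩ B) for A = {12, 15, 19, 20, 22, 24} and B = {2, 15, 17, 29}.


A △ B = (A \ B) ∪ (B \ A) = elements in exactly one of A or B
A \ B = {12, 19, 20, 22, 24}
B \ A = {2, 17, 29}
A △ B = {2, 12, 17, 19, 20, 22, 24, 29}

A △ B = {2, 12, 17, 19, 20, 22, 24, 29}


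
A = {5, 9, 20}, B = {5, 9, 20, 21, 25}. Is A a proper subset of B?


A ⊂ B requires: A ⊆ B AND A ≠ B.
A ⊆ B? Yes
A = B? No
A ⊂ B: Yes (A is a proper subset of B)

Yes, A ⊂ B


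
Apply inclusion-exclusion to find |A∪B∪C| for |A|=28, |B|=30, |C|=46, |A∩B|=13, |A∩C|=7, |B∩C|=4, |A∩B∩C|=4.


|A∪B∪C| = |A|+|B|+|C| - |A∩B|-|A∩C|-|B∩C| + |A∩B∩C|
= 28+30+46 - 13-7-4 + 4
= 104 - 24 + 4
= 84

|A ∪ B ∪ C| = 84


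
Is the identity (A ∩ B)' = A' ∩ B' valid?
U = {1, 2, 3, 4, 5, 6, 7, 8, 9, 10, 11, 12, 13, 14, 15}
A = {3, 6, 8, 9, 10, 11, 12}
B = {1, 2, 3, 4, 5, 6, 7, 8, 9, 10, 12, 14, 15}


LHS: A ∩ B = {3, 6, 8, 9, 10, 12}
(A ∩ B)' = U \ (A ∩ B) = {1, 2, 4, 5, 7, 11, 13, 14, 15}
A' = {1, 2, 4, 5, 7, 13, 14, 15}, B' = {11, 13}
Claimed RHS: A' ∩ B' = {13}
Identity is INVALID: LHS = {1, 2, 4, 5, 7, 11, 13, 14, 15} but the RHS claimed here equals {13}. The correct form is (A ∩ B)' = A' ∪ B'.

Identity is invalid: (A ∩ B)' = {1, 2, 4, 5, 7, 11, 13, 14, 15} but A' ∩ B' = {13}. The correct De Morgan law is (A ∩ B)' = A' ∪ B'.


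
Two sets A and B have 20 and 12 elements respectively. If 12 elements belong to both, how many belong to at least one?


|A ∪ B| = |A| + |B| - |A ∩ B|
= 20 + 12 - 12
= 20

|A ∪ B| = 20


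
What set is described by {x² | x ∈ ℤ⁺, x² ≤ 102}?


Checking each candidate:
Condition: positive perfect squares ≤ 102
Result = {1, 4, 9, 16, 25, 36, 49, 64, 81, 100}

{1, 4, 9, 16, 25, 36, 49, 64, 81, 100}


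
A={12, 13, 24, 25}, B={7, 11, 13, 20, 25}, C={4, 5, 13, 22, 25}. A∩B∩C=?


A ∩ B = {13, 25}
(A ∩ B) ∩ C = {13, 25}

A ∩ B ∩ C = {13, 25}


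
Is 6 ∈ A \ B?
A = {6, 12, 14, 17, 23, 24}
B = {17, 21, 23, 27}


A = {6, 12, 14, 17, 23, 24}, B = {17, 21, 23, 27}
A \ B = elements in A but not in B
A \ B = {6, 12, 14, 24}
Checking if 6 ∈ A \ B
6 is in A \ B → True

6 ∈ A \ B


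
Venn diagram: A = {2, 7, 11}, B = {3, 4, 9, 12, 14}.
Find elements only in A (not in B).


A = {2, 7, 11}
B = {3, 4, 9, 12, 14}
Region: only in A (not in B)
Elements: {2, 7, 11}

Elements only in A (not in B): {2, 7, 11}


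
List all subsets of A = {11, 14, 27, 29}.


|A| = 4, so |P(A)| = 2^4 = 16
Enumerate subsets by cardinality (0 to 4):
∅, {11}, {14}, {27}, {29}, {11, 14}, {11, 27}, {11, 29}, {14, 27}, {14, 29}, {27, 29}, {11, 14, 27}, {11, 14, 29}, {11, 27, 29}, {14, 27, 29}, {11, 14, 27, 29}

P(A) has 16 subsets: ∅, {11}, {14}, {27}, {29}, {11, 14}, {11, 27}, {11, 29}, {14, 27}, {14, 29}, {27, 29}, {11, 14, 27}, {11, 14, 29}, {11, 27, 29}, {14, 27, 29}, {11, 14, 27, 29}


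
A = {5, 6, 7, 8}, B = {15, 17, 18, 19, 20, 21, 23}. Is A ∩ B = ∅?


Disjoint means A ∩ B = ∅.
A ∩ B = ∅
A ∩ B = ∅, so A and B are disjoint.

Yes, A and B are disjoint


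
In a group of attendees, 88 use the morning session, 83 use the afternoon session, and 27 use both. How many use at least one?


|A ∪ B| = |A| + |B| - |A ∩ B|
= 88 + 83 - 27
= 144

|A ∪ B| = 144


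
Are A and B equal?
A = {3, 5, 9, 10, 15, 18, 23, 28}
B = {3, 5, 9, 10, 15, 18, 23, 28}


Two sets are equal iff they have exactly the same elements.
A = {3, 5, 9, 10, 15, 18, 23, 28}
B = {3, 5, 9, 10, 15, 18, 23, 28}
Same elements → A = B

Yes, A = B


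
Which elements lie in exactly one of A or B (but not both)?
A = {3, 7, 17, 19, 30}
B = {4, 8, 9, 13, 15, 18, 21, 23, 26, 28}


A △ B = (A \ B) ∪ (B \ A) = elements in exactly one of A or B
A \ B = {3, 7, 17, 19, 30}
B \ A = {4, 8, 9, 13, 15, 18, 21, 23, 26, 28}
A △ B = {3, 4, 7, 8, 9, 13, 15, 17, 18, 19, 21, 23, 26, 28, 30}

A △ B = {3, 4, 7, 8, 9, 13, 15, 17, 18, 19, 21, 23, 26, 28, 30}


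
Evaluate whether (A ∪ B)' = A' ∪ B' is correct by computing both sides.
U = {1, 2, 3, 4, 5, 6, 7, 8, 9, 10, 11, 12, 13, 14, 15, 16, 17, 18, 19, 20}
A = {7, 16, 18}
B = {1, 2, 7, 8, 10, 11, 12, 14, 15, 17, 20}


LHS: A ∪ B = {1, 2, 7, 8, 10, 11, 12, 14, 15, 16, 17, 18, 20}
(A ∪ B)' = U \ (A ∪ B) = {3, 4, 5, 6, 9, 13, 19}
A' = {1, 2, 3, 4, 5, 6, 8, 9, 10, 11, 12, 13, 14, 15, 17, 19, 20}, B' = {3, 4, 5, 6, 9, 13, 16, 18, 19}
Claimed RHS: A' ∪ B' = {1, 2, 3, 4, 5, 6, 8, 9, 10, 11, 12, 13, 14, 15, 16, 17, 18, 19, 20}
Identity is INVALID: LHS = {3, 4, 5, 6, 9, 13, 19} but the RHS claimed here equals {1, 2, 3, 4, 5, 6, 8, 9, 10, 11, 12, 13, 14, 15, 16, 17, 18, 19, 20}. The correct form is (A ∪ B)' = A' ∩ B'.

Identity is invalid: (A ∪ B)' = {3, 4, 5, 6, 9, 13, 19} but A' ∪ B' = {1, 2, 3, 4, 5, 6, 8, 9, 10, 11, 12, 13, 14, 15, 16, 17, 18, 19, 20}. The correct De Morgan law is (A ∪ B)' = A' ∩ B'.


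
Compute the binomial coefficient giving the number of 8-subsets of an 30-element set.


C(n,k) = n! / (k!(n-k)!)
C(30,8) = 30! / (8!22!)
= 5852925

C(30,8) = 5852925


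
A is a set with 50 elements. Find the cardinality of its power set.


Number of subsets = 2^n
= 2^50
= 1125899906842624

|P(A)| = 1125899906842624


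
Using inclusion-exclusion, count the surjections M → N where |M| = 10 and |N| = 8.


n = |M| = 10, k = |N| = 8. Surjections via inclusion-exclusion:
S(n,k) = Σ(-1)^i × C(k,i) × (k-i)^n, i=0 to k
i=0: (-1)^0×C(8,0)×8^10 = 1073741824
i=1: (-1)^1×C(8,1)×7^10 = -2259801992
i=2: (-1)^2×C(8,2)×6^10 = 1693052928
i=3: (-1)^3×C(8,3)×5^10 = -546875000
i=4: (-1)^4×C(8,4)×4^10 = 73400320
i=5: (-1)^5×C(8,5)×3^10 = -3306744
i=6: (-1)^6×C(8,6)×2^10 = 28672
i=7: (-1)^7×C(8,7)×1^10 = -8
i=8: (-1)^8×C(8,8)×0^10 = 0
Total = 30240000

Number of surjections = 30240000


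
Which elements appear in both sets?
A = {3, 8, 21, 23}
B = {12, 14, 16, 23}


A ∩ B = elements in both A and B
A = {3, 8, 21, 23}
B = {12, 14, 16, 23}
A ∩ B = {23}

A ∩ B = {23}


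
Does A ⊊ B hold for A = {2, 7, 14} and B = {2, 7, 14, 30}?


A ⊂ B requires: A ⊆ B AND A ≠ B.
A ⊆ B? Yes
A = B? No
A ⊂ B: Yes (A is a proper subset of B)

Yes, A ⊂ B


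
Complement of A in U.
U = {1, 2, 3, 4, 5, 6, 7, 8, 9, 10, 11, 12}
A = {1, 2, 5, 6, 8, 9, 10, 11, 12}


Aᶜ = U \ A = elements in U but not in A
U = {1, 2, 3, 4, 5, 6, 7, 8, 9, 10, 11, 12}
A = {1, 2, 5, 6, 8, 9, 10, 11, 12}
Aᶜ = {3, 4, 7}

Aᶜ = {3, 4, 7}


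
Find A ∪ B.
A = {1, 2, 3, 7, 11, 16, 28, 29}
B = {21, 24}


A ∪ B = all elements in A or B (or both)
A = {1, 2, 3, 7, 11, 16, 28, 29}
B = {21, 24}
A ∪ B = {1, 2, 3, 7, 11, 16, 21, 24, 28, 29}

A ∪ B = {1, 2, 3, 7, 11, 16, 21, 24, 28, 29}


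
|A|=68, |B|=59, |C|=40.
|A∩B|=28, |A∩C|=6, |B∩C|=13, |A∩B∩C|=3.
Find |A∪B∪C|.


|A∪B∪C| = |A|+|B|+|C| - |A∩B|-|A∩C|-|B∩C| + |A∩B∩C|
= 68+59+40 - 28-6-13 + 3
= 167 - 47 + 3
= 123

|A ∪ B ∪ C| = 123


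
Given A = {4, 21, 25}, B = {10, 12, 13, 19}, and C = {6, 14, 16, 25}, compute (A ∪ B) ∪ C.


A ∪ B = {4, 10, 12, 13, 19, 21, 25}
(A ∪ B) ∪ C = {4, 6, 10, 12, 13, 14, 16, 19, 21, 25}

A ∪ B ∪ C = {4, 6, 10, 12, 13, 14, 16, 19, 21, 25}


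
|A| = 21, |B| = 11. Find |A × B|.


|A × B| = |A| × |B|
= 21 × 11
= 231

|A × B| = 231


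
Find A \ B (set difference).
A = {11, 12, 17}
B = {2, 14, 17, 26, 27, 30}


A \ B = elements in A but not in B
A = {11, 12, 17}
B = {2, 14, 17, 26, 27, 30}
Remove from A any elements in B
A \ B = {11, 12}

A \ B = {11, 12}


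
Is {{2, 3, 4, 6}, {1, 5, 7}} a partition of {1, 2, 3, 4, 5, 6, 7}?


A partition requires: (1) non-empty parts, (2) pairwise disjoint, (3) union = U
Parts: {2, 3, 4, 6}, {1, 5, 7}
Union of parts: {1, 2, 3, 4, 5, 6, 7}
U = {1, 2, 3, 4, 5, 6, 7}
All non-empty? True
Pairwise disjoint? True
Covers U? True

Yes, valid partition


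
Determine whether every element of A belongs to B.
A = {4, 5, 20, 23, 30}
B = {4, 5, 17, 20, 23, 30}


A ⊆ B means every element of A is in B.
All elements of A are in B.
So A ⊆ B.

Yes, A ⊆ B


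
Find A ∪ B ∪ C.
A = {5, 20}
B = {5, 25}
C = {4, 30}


A ∪ B = {5, 20, 25}
(A ∪ B) ∪ C = {4, 5, 20, 25, 30}

A ∪ B ∪ C = {4, 5, 20, 25, 30}


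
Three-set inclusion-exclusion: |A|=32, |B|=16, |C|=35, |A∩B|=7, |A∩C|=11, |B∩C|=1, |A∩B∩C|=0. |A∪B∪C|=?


|A∪B∪C| = |A|+|B|+|C| - |A∩B|-|A∩C|-|B∩C| + |A∩B∩C|
= 32+16+35 - 7-11-1 + 0
= 83 - 19 + 0
= 64

|A ∪ B ∪ C| = 64


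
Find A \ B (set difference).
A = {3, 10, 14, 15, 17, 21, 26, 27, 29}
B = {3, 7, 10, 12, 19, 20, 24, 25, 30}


A \ B = elements in A but not in B
A = {3, 10, 14, 15, 17, 21, 26, 27, 29}
B = {3, 7, 10, 12, 19, 20, 24, 25, 30}
Remove from A any elements in B
A \ B = {14, 15, 17, 21, 26, 27, 29}

A \ B = {14, 15, 17, 21, 26, 27, 29}


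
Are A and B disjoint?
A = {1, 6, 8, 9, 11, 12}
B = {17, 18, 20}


Disjoint means A ∩ B = ∅.
A ∩ B = ∅
A ∩ B = ∅, so A and B are disjoint.

Yes, A and B are disjoint


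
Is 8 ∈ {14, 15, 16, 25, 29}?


A = {14, 15, 16, 25, 29}
Checking if 8 is in A
8 is not in A → False

8 ∉ A


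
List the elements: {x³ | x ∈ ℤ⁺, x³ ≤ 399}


Checking each candidate:
Condition: positive perfect cubes ≤ 399
Result = {1, 8, 27, 64, 125, 216, 343}

{1, 8, 27, 64, 125, 216, 343}


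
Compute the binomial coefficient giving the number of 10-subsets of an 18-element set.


C(n,k) = n! / (k!(n-k)!)
C(18,10) = 18! / (10!8!)
= 43758

C(18,10) = 43758


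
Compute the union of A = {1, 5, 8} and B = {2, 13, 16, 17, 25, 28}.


A ∪ B = all elements in A or B (or both)
A = {1, 5, 8}
B = {2, 13, 16, 17, 25, 28}
A ∪ B = {1, 2, 5, 8, 13, 16, 17, 25, 28}

A ∪ B = {1, 2, 5, 8, 13, 16, 17, 25, 28}


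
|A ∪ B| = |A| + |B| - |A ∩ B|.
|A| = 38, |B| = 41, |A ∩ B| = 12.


|A ∪ B| = |A| + |B| - |A ∩ B|
= 38 + 41 - 12
= 67

|A ∪ B| = 67


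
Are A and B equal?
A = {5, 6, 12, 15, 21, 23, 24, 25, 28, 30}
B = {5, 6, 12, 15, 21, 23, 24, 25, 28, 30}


Two sets are equal iff they have exactly the same elements.
A = {5, 6, 12, 15, 21, 23, 24, 25, 28, 30}
B = {5, 6, 12, 15, 21, 23, 24, 25, 28, 30}
Same elements → A = B

Yes, A = B


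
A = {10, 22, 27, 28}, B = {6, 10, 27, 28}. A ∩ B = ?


A ∩ B = elements in both A and B
A = {10, 22, 27, 28}
B = {6, 10, 27, 28}
A ∩ B = {10, 27, 28}

A ∩ B = {10, 27, 28}


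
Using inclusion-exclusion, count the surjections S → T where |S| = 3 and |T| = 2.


n = |S| = 3, k = |T| = 2. Surjections via inclusion-exclusion:
S(n,k) = Σ(-1)^i × C(k,i) × (k-i)^n, i=0 to k
i=0: (-1)^0×C(2,0)×2^3 = 8
i=1: (-1)^1×C(2,1)×1^3 = -2
i=2: (-1)^2×C(2,2)×0^3 = 0
Total = 6

Number of surjections = 6


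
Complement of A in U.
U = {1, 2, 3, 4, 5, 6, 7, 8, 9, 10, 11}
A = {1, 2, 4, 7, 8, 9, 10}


Aᶜ = U \ A = elements in U but not in A
U = {1, 2, 3, 4, 5, 6, 7, 8, 9, 10, 11}
A = {1, 2, 4, 7, 8, 9, 10}
Aᶜ = {3, 5, 6, 11}

Aᶜ = {3, 5, 6, 11}


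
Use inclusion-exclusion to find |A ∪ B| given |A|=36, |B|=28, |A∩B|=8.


|A ∪ B| = |A| + |B| - |A ∩ B|
= 36 + 28 - 8
= 56

|A ∪ B| = 56
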